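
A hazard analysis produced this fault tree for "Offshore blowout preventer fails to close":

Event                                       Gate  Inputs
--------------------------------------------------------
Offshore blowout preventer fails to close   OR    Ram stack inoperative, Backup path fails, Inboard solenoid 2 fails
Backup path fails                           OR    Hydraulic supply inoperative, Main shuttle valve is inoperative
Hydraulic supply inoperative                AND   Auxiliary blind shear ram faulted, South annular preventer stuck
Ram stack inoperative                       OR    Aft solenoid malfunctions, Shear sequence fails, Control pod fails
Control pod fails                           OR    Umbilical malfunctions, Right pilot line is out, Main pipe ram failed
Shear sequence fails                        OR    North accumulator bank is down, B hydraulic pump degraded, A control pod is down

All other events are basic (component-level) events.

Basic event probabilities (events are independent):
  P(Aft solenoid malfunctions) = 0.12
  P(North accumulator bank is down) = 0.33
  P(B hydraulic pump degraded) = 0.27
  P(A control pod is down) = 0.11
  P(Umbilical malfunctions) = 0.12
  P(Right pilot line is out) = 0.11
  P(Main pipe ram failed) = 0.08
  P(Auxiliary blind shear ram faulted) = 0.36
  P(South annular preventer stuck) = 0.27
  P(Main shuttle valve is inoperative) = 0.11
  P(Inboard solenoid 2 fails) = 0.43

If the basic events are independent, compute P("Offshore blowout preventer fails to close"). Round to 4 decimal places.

0.8736

P(Shear sequence fails) [OR] = 1 − (1−0.33) × (1−0.27) × (1−0.11) = 0.564701
P(Control pod fails) [OR] = 1 − (1−0.12) × (1−0.11) × (1−0.08) = 0.279456
P(Ram stack inoperative) [OR] = 1 − (1−0.12) × (1−0.564701) × (1−0.279456) = 0.723986
P(Hydraulic supply inoperative) [AND] = 0.36 × 0.27 = 0.097200
P(Backup path fails) [OR] = 1 − (1−0.097200) × (1−0.11) = 0.196508
P(Offshore blowout preventer fails to close) [OR] = 1 − (1−0.723986) × (1−0.196508) × (1−0.43) = 0.873588
Rounded to 4 decimal places: P(Offshore blowout preventer fails to close) ≈ 0.8736.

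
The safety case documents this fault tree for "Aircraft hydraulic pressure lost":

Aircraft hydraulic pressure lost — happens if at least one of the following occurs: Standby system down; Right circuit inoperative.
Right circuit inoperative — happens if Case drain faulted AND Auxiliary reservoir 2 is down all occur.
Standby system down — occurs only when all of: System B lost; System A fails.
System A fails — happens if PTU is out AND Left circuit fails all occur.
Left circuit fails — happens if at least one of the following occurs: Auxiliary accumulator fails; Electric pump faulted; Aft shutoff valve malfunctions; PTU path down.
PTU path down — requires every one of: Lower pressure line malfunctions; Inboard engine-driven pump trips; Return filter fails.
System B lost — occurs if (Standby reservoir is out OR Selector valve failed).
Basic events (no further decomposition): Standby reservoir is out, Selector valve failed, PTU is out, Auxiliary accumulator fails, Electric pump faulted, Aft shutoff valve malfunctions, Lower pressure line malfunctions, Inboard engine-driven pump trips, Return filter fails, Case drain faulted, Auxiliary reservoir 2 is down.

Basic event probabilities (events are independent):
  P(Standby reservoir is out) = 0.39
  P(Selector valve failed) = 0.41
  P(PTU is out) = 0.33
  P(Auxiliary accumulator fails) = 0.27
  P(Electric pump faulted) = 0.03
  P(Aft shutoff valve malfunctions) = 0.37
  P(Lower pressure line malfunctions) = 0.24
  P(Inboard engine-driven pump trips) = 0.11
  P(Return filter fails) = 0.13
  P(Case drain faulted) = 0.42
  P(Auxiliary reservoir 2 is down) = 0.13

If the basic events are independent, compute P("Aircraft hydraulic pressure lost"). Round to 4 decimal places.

0.1655

P(System B lost) [OR] = 1 − (1−0.39) × (1−0.41) = 0.640100
P(PTU path down) [AND] = 0.24 × 0.11 × 0.13 = 0.003432
P(Left circuit fails) [OR] = 1 − (1−0.27) × (1−0.03) × (1−0.37) × (1−0.003432) = 0.555428
P(System A fails) [AND] = 0.33 × 0.555428 = 0.183291
P(Standby system down) [AND] = 0.640100 × 0.183291 = 0.117325
P(Right circuit inoperative) [AND] = 0.42 × 0.13 = 0.054600
P(Aircraft hydraulic pressure lost) [OR] = 1 − (1−0.117325) × (1−0.054600) = 0.165519
Rounded to 4 decimal places: P(Aircraft hydraulic pressure lost) ≈ 0.1655.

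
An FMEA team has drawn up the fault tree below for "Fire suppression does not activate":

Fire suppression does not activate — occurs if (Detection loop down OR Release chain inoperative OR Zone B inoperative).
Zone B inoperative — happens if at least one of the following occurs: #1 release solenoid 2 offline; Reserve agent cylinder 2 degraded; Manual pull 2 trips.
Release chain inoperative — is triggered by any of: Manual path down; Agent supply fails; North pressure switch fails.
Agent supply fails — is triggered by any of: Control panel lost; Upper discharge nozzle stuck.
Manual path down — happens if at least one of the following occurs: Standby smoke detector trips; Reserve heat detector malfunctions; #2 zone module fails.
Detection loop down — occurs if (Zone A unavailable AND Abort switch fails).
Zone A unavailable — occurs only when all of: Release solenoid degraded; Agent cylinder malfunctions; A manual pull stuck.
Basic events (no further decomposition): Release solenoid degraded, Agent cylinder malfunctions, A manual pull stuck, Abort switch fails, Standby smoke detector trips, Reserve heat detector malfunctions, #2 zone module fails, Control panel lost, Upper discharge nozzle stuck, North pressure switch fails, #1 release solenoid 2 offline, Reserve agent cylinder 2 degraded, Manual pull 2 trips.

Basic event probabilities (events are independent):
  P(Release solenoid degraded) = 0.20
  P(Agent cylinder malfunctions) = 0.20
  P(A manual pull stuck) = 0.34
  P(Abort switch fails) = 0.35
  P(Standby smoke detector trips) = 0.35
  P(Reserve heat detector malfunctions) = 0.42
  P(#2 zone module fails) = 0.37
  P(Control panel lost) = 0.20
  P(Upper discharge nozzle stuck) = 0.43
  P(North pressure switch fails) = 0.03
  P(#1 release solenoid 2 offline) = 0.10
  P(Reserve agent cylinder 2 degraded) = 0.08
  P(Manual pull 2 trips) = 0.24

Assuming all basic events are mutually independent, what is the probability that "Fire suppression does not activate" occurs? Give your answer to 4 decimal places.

P(Zone A unavailable) [AND] = 0.20 × 0.20 × 0.34 = 0.013600
P(Detection loop down) [AND] = 0.013600 × 0.35 = 0.004760
P(Manual path down) [OR] = 1 − (1−0.35) × (1−0.42) × (1−0.37) = 0.762490
P(Agent supply fails) [OR] = 1 − (1−0.20) × (1−0.43) = 0.544000
P(Release chain inoperative) [OR] = 1 − (1−0.762490) × (1−0.544000) × (1−0.03) = 0.894945
P(Zone B inoperative) [OR] = 1 − (1−0.10) × (1−0.08) × (1−0.24) = 0.370720
P(Fire suppression does not activate) [OR] = 1 − (1−0.004760) × (1−0.894945) × (1−0.370720) = 0.934206
Rounded to 4 decimal places: P(Fire suppression does not activate) ≈ 0.9342.

0.9342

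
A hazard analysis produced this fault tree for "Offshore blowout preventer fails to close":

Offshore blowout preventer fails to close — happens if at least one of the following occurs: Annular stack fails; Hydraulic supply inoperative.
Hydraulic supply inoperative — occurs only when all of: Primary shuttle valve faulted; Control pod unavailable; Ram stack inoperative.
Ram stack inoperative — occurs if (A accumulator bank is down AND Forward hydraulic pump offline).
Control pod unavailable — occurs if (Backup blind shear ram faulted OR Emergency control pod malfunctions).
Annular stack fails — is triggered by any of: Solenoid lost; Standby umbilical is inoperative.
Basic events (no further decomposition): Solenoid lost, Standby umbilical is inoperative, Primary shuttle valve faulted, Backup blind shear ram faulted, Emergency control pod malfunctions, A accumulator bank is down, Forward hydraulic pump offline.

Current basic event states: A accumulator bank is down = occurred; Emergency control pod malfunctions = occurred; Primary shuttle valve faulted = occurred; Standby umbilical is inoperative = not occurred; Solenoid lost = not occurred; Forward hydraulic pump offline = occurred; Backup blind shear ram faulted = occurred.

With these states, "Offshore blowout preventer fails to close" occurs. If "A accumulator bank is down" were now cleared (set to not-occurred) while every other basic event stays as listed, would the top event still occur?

Counterfactual: set "A accumulator bank is down" to not occurred.
Annular stack fails [OR]: Solenoid lost=not, Standby umbilical is inoperative=not → no input occurs → does not occur.
Control pod unavailable [OR]: Backup blind shear ram faulted=occurs, Emergency control pod malfunctions=occurs → at least one input occurs → occurs.
Ram stack inoperative [AND]: A accumulator bank is down=not, Forward hydraulic pump offline=occurs → not all inputs occur → does not occur.
Hydraulic supply inoperative [AND]: Primary shuttle valve faulted=occurs, Control pod unavailable=occurs, Ram stack inoperative=not → not all inputs occur → does not occur.
Offshore blowout preventer fails to close [OR]: Annular stack fails=not, Hydraulic supply inoperative=not → no input occurs → does not occur.

No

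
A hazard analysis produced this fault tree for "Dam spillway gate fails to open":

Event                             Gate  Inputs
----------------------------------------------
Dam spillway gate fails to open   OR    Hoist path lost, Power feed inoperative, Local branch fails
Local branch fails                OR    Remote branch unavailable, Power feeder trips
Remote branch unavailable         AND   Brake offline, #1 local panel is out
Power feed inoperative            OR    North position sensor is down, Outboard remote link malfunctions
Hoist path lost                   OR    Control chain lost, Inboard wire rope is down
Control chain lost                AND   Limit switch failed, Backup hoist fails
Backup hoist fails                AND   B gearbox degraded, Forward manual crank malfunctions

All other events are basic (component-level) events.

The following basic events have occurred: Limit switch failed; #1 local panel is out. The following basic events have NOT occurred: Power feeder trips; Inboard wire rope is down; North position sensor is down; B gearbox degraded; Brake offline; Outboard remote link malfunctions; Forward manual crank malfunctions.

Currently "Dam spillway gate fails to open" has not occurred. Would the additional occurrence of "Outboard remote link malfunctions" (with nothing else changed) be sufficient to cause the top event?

Counterfactual: set "Outboard remote link malfunctions" to occurred.
Backup hoist fails [AND]: B gearbox degraded=not, Forward manual crank malfunctions=not → not all inputs occur → does not occur.
Control chain lost [AND]: Limit switch failed=occurs, Backup hoist fails=not → not all inputs occur → does not occur.
Hoist path lost [OR]: Control chain lost=not, Inboard wire rope is down=not → no input occurs → does not occur.
Power feed inoperative [OR]: North position sensor is down=not, Outboard remote link malfunctions=occurs → at least one input occurs → occurs.
Remote branch unavailable [AND]: Brake offline=not, #1 local panel is out=occurs → not all inputs occur → does not occur.
Local branch fails [OR]: Remote branch unavailable=not, Power feeder trips=not → no input occurs → does not occur.
Dam spillway gate fails to open [OR]: Hoist path lost=not, Power feed inoperative=occurs, Local branch fails=not → at least one input occurs → occurs.

Yes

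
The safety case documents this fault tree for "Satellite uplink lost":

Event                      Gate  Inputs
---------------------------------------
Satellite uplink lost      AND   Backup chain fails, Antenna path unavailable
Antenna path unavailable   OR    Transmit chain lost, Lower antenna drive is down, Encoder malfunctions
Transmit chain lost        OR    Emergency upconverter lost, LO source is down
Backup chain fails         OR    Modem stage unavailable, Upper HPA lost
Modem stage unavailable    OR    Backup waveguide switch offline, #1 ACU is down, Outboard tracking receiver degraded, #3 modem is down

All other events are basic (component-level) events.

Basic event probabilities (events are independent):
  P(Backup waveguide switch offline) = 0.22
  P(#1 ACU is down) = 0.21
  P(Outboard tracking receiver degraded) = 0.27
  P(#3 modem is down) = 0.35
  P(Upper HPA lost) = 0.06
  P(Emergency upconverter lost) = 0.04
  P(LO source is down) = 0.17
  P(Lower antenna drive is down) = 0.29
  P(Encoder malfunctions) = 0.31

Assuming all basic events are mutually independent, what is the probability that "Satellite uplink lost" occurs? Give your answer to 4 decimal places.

P(Modem stage unavailable) [OR] = 1 − (1−0.22) × (1−0.21) × (1−0.27) × (1−0.35) = 0.707613
P(Backup chain fails) [OR] = 1 − (1−0.707613) × (1−0.06) = 0.725156
P(Transmit chain lost) [OR] = 1 − (1−0.04) × (1−0.17) = 0.203200
P(Antenna path unavailable) [OR] = 1 − (1−0.203200) × (1−0.29) × (1−0.31) = 0.609648
P(Satellite uplink lost) [AND] = 0.725156 × 0.609648 = 0.442090
Rounded to 4 decimal places: P(Satellite uplink lost) ≈ 0.4421.

0.4421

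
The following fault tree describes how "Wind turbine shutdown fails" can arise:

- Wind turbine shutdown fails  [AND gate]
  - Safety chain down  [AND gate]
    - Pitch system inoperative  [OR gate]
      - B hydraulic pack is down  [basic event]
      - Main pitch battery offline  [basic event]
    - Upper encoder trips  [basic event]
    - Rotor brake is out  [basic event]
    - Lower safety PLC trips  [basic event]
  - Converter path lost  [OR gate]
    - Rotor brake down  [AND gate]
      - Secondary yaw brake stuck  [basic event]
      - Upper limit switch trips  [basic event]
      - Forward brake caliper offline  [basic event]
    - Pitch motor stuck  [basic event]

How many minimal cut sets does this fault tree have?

4

Pitch system inoperative [OR]: union of children's cut sets → 2 cut set(s).
Safety chain down [AND]: one cut set from each child combined → 2 × 1 × 1 × 1 = 2 cut set(s).
Rotor brake down [AND]: one cut set from each child combined → 1 × 1 × 1 = 1 cut set(s).
Converter path lost [OR]: union of children's cut sets → 2 cut set(s).
Wind turbine shutdown fails [AND]: one cut set from each child combined → 2 × 2 = 4 cut set(s).
Minimal cut sets: {B hydraulic pack is down, Forward brake caliper offline, Lower safety PLC trips, Rotor brake is out, Secondary yaw brake stuck, Upper encoder trips, Upper limit switch trips}; {B hydraulic pack is down, Lower safety PLC trips, Pitch motor stuck, Rotor brake is out, Upper encoder trips}; {Forward brake caliper offline, Lower safety PLC trips, Main pitch battery offline, Rotor brake is out, Secondary yaw brake stuck, Upper encoder trips, Upper limit switch trips}; {Lower safety PLC trips, Main pitch battery offline, Pitch motor stuck, Rotor brake is out, Upper encoder trips}.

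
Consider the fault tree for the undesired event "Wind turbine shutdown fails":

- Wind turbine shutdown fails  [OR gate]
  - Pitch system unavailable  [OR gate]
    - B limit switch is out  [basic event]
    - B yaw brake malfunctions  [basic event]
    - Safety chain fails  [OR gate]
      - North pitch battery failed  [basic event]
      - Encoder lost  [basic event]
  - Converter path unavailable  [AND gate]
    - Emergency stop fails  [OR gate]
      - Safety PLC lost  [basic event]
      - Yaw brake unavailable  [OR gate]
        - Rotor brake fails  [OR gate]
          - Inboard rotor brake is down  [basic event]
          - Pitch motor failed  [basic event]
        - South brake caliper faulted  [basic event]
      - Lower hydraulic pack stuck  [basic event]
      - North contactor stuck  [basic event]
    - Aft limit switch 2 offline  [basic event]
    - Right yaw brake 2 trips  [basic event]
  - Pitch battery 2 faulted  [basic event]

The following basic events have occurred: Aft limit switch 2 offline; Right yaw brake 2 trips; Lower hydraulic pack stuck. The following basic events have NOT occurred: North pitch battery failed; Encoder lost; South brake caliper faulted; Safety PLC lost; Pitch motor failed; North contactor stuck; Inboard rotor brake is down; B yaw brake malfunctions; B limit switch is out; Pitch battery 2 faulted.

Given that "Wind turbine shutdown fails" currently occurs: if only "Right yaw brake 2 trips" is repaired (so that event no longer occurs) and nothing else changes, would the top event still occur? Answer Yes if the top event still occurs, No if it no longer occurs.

No

Counterfactual: set "Right yaw brake 2 trips" to not occurred.
Safety chain fails [OR]: North pitch battery failed=not, Encoder lost=not → no input occurs → does not occur.
Pitch system unavailable [OR]: B limit switch is out=not, B yaw brake malfunctions=not, Safety chain fails=not → no input occurs → does not occur.
Rotor brake fails [OR]: Inboard rotor brake is down=not, Pitch motor failed=not → no input occurs → does not occur.
Yaw brake unavailable [OR]: Rotor brake fails=not, South brake caliper faulted=not → no input occurs → does not occur.
Emergency stop fails [OR]: Safety PLC lost=not, Yaw brake unavailable=not, Lower hydraulic pack stuck=occurs, North contactor stuck=not → at least one input occurs → occurs.
Converter path unavailable [AND]: Emergency stop fails=occurs, Aft limit switch 2 offline=occurs, Right yaw brake 2 trips=not → not all inputs occur → does not occur.
Wind turbine shutdown fails [OR]: Pitch system unavailable=not, Converter path unavailable=not, Pitch battery 2 faulted=not → no input occurs → does not occur.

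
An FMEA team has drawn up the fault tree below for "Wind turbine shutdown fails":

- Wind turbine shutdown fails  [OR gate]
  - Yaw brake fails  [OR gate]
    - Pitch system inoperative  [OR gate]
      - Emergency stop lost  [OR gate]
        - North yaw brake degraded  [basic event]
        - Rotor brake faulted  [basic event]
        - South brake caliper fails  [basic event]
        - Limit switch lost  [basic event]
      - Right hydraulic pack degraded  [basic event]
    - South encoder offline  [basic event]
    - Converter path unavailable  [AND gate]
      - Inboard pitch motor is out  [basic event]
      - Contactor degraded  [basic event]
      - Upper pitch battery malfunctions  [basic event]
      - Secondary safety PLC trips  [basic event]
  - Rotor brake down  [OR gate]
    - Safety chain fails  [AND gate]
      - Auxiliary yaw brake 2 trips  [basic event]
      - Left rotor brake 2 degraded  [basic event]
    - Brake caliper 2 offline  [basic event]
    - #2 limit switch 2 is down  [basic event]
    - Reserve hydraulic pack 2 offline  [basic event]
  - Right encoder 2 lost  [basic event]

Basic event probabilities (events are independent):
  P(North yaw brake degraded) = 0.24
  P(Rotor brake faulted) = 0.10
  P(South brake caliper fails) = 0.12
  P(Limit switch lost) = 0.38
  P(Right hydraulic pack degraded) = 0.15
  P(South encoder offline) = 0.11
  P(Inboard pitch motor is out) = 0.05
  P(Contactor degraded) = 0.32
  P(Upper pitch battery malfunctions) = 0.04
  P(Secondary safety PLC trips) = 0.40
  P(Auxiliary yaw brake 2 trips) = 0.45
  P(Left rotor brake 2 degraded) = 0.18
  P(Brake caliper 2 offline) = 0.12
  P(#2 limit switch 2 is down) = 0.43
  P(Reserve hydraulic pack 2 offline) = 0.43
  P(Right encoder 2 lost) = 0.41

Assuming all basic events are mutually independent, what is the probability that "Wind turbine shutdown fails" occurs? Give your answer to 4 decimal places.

0.9562

P(Emergency stop lost) [OR] = 1 − (1−0.24) × (1−0.10) × (1−0.12) × (1−0.38) = 0.626810
P(Pitch system inoperative) [OR] = 1 − (1−0.626810) × (1−0.15) = 0.682789
P(Converter path unavailable) [AND] = 0.05 × 0.32 × 0.04 × 0.40 = 0.000256
P(Yaw brake fails) [OR] = 1 − (1−0.682789) × (1−0.11) × (1−0.000256) = 0.717754
P(Safety chain fails) [AND] = 0.45 × 0.18 = 0.081000
P(Rotor brake down) [OR] = 1 − (1−0.081000) × (1−0.12) × (1−0.43) × (1−0.43) = 0.737247
P(Wind turbine shutdown fails) [OR] = 1 − (1−0.717754) × (1−0.737247) × (1−0.41) = 0.956245
Rounded to 4 decimal places: P(Wind turbine shutdown fails) ≈ 0.9562.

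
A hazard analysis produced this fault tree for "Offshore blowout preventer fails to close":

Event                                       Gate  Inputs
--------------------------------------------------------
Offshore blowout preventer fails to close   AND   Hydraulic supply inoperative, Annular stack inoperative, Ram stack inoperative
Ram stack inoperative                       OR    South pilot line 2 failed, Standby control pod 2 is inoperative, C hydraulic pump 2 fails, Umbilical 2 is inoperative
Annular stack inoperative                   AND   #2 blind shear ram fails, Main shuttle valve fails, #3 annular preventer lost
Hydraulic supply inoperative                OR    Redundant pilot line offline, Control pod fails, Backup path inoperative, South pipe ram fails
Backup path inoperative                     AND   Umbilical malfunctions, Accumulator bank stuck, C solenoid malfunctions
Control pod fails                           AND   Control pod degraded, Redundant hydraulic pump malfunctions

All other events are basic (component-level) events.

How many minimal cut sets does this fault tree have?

Control pod fails [AND]: one cut set from each child combined → 1 × 1 = 1 cut set(s).
Backup path inoperative [AND]: one cut set from each child combined → 1 × 1 × 1 = 1 cut set(s).
Hydraulic supply inoperative [OR]: union of children's cut sets → 4 cut set(s).
Annular stack inoperative [AND]: one cut set from each child combined → 1 × 1 × 1 = 1 cut set(s).
Ram stack inoperative [OR]: union of children's cut sets → 4 cut set(s).
Offshore blowout preventer fails to close [AND]: one cut set from each child combined → 4 × 1 × 4 = 16 cut set(s).

16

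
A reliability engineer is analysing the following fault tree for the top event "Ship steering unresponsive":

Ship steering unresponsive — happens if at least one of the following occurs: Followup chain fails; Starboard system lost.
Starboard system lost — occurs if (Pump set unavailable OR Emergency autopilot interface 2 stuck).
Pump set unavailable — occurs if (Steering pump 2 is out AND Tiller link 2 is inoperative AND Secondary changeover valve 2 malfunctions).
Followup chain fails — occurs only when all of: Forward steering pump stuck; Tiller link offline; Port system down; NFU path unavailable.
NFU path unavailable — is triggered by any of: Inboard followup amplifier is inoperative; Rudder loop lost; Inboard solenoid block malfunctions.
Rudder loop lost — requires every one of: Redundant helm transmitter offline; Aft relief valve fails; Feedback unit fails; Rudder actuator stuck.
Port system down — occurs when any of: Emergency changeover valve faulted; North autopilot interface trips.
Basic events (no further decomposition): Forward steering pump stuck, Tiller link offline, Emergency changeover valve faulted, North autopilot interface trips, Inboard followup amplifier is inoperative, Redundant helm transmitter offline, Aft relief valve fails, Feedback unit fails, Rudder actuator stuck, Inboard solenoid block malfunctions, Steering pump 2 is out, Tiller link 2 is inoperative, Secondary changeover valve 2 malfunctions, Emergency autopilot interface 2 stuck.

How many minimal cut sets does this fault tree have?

Port system down [OR]: union of children's cut sets → 2 cut set(s).
Rudder loop lost [AND]: one cut set from each child combined → 1 × 1 × 1 × 1 = 1 cut set(s).
NFU path unavailable [OR]: union of children's cut sets → 3 cut set(s).
Followup chain fails [AND]: one cut set from each child combined → 1 × 1 × 2 × 3 = 6 cut set(s).
Pump set unavailable [AND]: one cut set from each child combined → 1 × 1 × 1 = 1 cut set(s).
Starboard system lost [OR]: union of children's cut sets → 2 cut set(s).
Ship steering unresponsive [OR]: union of children's cut sets → 8 cut set(s).
Minimal cut sets: {Emergency changeover valve faulted, Forward steering pump stuck, Inboard followup amplifier is inoperative, Tiller link offline}; {Aft relief valve fails, Emergency changeover valve faulted, Feedback unit fails, Forward steering pump stuck, Redundant helm transmitter offline, Rudder actuator stuck, Tiller link offline}; {Emergency changeover valve faulted, Forward steering pump stuck, Inboard solenoid block malfunctions, Tiller link offline}; {Forward steering pump stuck, Inboard followup amplifier is inoperative, North autopilot interface trips, Tiller link offline}; {Aft relief valve fails, Feedback unit fails, Forward steering pump stuck, North autopilot interface trips, Redundant helm transmitter offline, Rudder actuator stuck, Tiller link offline}; {Forward steering pump stuck, Inboard solenoid block malfunctions, North autopilot interface trips, Tiller link offline}; {Secondary changeover valve 2 malfunctions, Steering pump 2 is out, Tiller link 2 is inoperative}; {Emergency autopilot interface 2 stuck}.

8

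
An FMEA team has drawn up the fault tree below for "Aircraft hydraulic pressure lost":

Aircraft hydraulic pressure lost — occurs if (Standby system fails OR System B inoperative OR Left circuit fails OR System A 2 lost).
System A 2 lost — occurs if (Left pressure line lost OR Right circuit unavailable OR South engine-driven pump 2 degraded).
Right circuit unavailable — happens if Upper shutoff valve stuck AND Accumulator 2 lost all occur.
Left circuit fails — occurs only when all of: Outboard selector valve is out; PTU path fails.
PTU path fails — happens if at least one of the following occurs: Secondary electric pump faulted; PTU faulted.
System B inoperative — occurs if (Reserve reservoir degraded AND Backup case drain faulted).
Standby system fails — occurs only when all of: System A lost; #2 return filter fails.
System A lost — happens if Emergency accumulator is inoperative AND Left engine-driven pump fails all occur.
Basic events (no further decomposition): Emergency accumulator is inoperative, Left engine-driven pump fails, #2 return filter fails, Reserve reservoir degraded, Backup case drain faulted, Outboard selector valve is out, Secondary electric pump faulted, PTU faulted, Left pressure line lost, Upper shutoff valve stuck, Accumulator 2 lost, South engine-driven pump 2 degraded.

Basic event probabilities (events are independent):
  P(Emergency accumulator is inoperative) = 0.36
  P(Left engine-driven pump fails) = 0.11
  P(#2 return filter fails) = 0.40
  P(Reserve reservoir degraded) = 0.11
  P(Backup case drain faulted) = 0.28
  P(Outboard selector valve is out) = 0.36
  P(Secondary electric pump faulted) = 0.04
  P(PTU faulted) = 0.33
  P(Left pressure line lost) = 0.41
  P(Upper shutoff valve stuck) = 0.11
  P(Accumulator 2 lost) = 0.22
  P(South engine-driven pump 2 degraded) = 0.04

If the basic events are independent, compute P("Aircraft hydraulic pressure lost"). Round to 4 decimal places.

0.5405

P(System A lost) [AND] = 0.36 × 0.11 = 0.039600
P(Standby system fails) [AND] = 0.039600 × 0.40 = 0.015840
P(System B inoperative) [AND] = 0.11 × 0.28 = 0.030800
P(PTU path fails) [OR] = 1 − (1−0.04) × (1−0.33) = 0.356800
P(Left circuit fails) [AND] = 0.36 × 0.356800 = 0.128448
P(Right circuit unavailable) [AND] = 0.11 × 0.22 = 0.024200
P(System A 2 lost) [OR] = 1 − (1−0.41) × (1−0.024200) × (1−0.04) = 0.447307
P(Aircraft hydraulic pressure lost) [OR] = 1 − (1−0.015840) × (1−0.030800) × (1−0.128448) × (1−0.447307) = 0.540531
Rounded to 4 decimal places: P(Aircraft hydraulic pressure lost) ≈ 0.5405.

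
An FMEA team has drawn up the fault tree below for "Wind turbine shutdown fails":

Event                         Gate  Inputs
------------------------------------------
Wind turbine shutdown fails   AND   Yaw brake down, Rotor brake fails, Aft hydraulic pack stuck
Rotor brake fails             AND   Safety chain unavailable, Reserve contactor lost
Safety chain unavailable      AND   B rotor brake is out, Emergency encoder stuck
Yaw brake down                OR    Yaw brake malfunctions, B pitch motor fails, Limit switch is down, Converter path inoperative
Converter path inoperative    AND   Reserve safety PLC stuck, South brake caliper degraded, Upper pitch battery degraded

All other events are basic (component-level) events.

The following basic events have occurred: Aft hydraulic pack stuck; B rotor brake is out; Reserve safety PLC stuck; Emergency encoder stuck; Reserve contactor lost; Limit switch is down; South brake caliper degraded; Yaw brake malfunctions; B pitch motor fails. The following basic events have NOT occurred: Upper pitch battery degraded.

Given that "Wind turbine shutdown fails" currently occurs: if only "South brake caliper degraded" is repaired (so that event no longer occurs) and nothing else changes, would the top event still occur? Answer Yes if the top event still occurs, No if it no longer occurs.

Counterfactual: set "South brake caliper degraded" to not occurred.
Converter path inoperative [AND]: Reserve safety PLC stuck=occurs, South brake caliper degraded=not, Upper pitch battery degraded=not → not all inputs occur → does not occur.
Yaw brake down [OR]: Yaw brake malfunctions=occurs, B pitch motor fails=occurs, Limit switch is down=occurs, Converter path inoperative=not → at least one input occurs → occurs.
Safety chain unavailable [AND]: B rotor brake is out=occurs, Emergency encoder stuck=occurs → all inputs occur → occurs.
Rotor brake fails [AND]: Safety chain unavailable=occurs, Reserve contactor lost=occurs → all inputs occur → occurs.
Wind turbine shutdown fails [AND]: Yaw brake down=occurs, Rotor brake fails=occurs, Aft hydraulic pack stuck=occurs → all inputs occur → occurs.

Yes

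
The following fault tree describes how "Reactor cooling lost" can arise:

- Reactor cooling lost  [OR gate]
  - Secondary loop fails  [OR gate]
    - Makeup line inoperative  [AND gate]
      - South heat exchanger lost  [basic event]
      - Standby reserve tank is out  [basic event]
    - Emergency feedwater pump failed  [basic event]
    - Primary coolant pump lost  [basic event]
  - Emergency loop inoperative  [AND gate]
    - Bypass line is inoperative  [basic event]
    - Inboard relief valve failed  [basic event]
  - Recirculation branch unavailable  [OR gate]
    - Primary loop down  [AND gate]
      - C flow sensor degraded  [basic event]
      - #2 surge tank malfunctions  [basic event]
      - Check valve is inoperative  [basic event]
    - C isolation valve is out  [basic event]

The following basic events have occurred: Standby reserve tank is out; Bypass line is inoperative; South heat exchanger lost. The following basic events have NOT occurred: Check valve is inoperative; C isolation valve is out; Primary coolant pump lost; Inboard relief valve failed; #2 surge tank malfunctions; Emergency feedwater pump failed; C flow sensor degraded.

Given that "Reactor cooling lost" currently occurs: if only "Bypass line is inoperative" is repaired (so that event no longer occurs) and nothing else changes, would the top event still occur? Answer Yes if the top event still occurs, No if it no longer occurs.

Yes

Counterfactual: set "Bypass line is inoperative" to not occurred.
Makeup line inoperative [AND]: South heat exchanger lost=occurs, Standby reserve tank is out=occurs → all inputs occur → occurs.
Secondary loop fails [OR]: Makeup line inoperative=occurs, Emergency feedwater pump failed=not, Primary coolant pump lost=not → at least one input occurs → occurs.
Emergency loop inoperative [AND]: Bypass line is inoperative=not, Inboard relief valve failed=not → not all inputs occur → does not occur.
Primary loop down [AND]: C flow sensor degraded=not, #2 surge tank malfunctions=not, Check valve is inoperative=not → not all inputs occur → does not occur.
Recirculation branch unavailable [OR]: Primary loop down=not, C isolation valve is out=not → no input occurs → does not occur.
Reactor cooling lost [OR]: Secondary loop fails=occurs, Emergency loop inoperative=not, Recirculation branch unavailable=not → at least one input occurs → occurs.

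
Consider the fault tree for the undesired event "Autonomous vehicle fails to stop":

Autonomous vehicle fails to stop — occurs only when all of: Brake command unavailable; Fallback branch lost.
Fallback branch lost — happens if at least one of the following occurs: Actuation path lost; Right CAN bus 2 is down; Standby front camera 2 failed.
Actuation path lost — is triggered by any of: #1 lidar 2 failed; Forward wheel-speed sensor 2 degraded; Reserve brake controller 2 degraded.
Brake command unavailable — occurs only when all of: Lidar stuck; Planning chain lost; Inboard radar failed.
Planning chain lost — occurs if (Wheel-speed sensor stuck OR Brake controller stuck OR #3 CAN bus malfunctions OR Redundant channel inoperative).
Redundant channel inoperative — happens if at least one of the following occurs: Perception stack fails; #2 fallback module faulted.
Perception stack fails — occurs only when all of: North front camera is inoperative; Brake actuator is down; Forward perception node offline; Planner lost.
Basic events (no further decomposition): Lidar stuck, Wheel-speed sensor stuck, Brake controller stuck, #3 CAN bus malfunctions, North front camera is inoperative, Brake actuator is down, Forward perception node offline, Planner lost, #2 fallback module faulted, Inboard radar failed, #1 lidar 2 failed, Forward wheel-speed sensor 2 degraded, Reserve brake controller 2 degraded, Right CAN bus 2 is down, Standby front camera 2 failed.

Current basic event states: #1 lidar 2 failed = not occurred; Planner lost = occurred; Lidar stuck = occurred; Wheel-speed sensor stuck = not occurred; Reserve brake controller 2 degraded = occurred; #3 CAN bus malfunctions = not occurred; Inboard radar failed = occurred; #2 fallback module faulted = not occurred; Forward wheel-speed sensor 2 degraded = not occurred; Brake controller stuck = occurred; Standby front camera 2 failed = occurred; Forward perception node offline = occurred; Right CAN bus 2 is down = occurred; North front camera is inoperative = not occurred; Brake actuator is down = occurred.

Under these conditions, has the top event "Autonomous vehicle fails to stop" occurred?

Perception stack fails [AND]: North front camera is inoperative=not, Brake actuator is down=occurs, Forward perception node offline=occurs, Planner lost=occurs → not all inputs occur → does not occur.
Redundant channel inoperative [OR]: Perception stack fails=not, #2 fallback module faulted=not → no input occurs → does not occur.
Planning chain lost [OR]: Wheel-speed sensor stuck=not, Brake controller stuck=occurs, #3 CAN bus malfunctions=not, Redundant channel inoperative=not → at least one input occurs → occurs.
Brake command unavailable [AND]: Lidar stuck=occurs, Planning chain lost=occurs, Inboard radar failed=occurs → all inputs occur → occurs.
Actuation path lost [OR]: #1 lidar 2 failed=not, Forward wheel-speed sensor 2 degraded=not, Reserve brake controller 2 degraded=occurs → at least one input occurs → occurs.
Fallback branch lost [OR]: Actuation path lost=occurs, Right CAN bus 2 is down=occurs, Standby front camera 2 failed=occurs → at least one input occurs → occurs.
Autonomous vehicle fails to stop [AND]: Brake command unavailable=occurs, Fallback branch lost=occurs → all inputs occur → occurs.

Yes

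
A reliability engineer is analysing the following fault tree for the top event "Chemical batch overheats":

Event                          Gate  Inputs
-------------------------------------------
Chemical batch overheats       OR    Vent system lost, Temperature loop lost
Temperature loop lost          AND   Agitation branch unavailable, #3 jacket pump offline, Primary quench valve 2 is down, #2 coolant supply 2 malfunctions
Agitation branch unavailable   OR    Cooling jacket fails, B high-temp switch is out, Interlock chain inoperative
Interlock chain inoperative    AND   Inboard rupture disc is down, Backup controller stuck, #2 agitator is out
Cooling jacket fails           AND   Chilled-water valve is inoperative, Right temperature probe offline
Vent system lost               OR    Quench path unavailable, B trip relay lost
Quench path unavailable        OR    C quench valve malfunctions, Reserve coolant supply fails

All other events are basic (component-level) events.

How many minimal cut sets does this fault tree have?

Quench path unavailable [OR]: union of children's cut sets → 2 cut set(s).
Vent system lost [OR]: union of children's cut sets → 3 cut set(s).
Cooling jacket fails [AND]: one cut set from each child combined → 1 × 1 = 1 cut set(s).
Interlock chain inoperative [AND]: one cut set from each child combined → 1 × 1 × 1 = 1 cut set(s).
Agitation branch unavailable [OR]: union of children's cut sets → 3 cut set(s).
Temperature loop lost [AND]: one cut set from each child combined → 3 × 1 × 1 × 1 = 3 cut set(s).
Chemical batch overheats [OR]: union of children's cut sets → 6 cut set(s).
Minimal cut sets: {C quench valve malfunctions}; {Reserve coolant supply fails}; {B trip relay lost}; {#2 coolant supply 2 malfunctions, #3 jacket pump offline, Chilled-water valve is inoperative, Primary quench valve 2 is down, Right temperature probe offline}; {#2 coolant supply 2 malfunctions, #3 jacket pump offline, B high-temp switch is out, Primary quench valve 2 is down}; {#2 agitator is out, #2 coolant supply 2 malfunctions, #3 jacket pump offline, Backup controller stuck, Inboard rupture disc is down, Primary quench valve 2 is down}.

6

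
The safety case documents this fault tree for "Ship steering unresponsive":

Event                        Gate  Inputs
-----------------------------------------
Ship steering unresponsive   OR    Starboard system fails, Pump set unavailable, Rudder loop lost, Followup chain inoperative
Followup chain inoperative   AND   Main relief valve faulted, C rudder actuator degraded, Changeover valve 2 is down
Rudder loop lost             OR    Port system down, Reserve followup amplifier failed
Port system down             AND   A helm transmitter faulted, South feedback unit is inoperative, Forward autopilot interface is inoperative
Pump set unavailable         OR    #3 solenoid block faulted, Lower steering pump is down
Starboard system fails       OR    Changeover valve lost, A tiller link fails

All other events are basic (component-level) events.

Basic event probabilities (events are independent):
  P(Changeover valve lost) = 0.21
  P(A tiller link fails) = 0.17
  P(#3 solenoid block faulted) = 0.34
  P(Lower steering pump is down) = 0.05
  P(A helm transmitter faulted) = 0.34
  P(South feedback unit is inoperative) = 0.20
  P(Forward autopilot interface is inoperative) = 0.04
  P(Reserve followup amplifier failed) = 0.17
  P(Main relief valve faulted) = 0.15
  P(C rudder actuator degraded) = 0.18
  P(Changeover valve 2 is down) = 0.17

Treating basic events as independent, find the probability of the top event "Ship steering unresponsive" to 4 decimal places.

P(Starboard system fails) [OR] = 1 − (1−0.21) × (1−0.17) = 0.344300
P(Pump set unavailable) [OR] = 1 − (1−0.34) × (1−0.05) = 0.373000
P(Port system down) [AND] = 0.34 × 0.20 × 0.04 = 0.002720
P(Rudder loop lost) [OR] = 1 − (1−0.002720) × (1−0.17) = 0.172258
P(Followup chain inoperative) [AND] = 0.15 × 0.18 × 0.17 = 0.004590
P(Ship steering unresponsive) [OR] = 1 − (1−0.344300) × (1−0.373000) × (1−0.172258) × (1−0.004590) = 0.661257
Rounded to 4 decimal places: P(Ship steering unresponsive) ≈ 0.6613.

0.6613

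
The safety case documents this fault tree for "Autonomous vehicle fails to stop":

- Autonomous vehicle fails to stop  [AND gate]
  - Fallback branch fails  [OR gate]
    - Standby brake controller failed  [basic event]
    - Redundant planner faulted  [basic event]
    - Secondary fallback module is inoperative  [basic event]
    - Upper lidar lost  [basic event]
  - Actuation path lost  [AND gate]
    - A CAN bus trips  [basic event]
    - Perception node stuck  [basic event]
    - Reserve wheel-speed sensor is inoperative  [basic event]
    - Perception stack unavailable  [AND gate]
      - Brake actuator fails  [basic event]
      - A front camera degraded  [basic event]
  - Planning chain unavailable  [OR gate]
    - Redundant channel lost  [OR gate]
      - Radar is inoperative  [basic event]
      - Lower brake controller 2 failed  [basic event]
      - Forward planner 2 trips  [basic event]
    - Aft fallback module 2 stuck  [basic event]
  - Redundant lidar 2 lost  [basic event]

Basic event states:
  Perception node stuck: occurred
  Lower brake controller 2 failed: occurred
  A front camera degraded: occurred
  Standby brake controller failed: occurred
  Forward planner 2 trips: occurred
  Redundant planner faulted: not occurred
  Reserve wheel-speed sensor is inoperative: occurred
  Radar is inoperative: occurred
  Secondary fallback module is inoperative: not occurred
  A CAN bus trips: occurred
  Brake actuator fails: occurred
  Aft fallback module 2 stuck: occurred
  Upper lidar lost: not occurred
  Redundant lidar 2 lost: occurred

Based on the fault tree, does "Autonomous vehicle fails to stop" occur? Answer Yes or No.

Fallback branch fails [OR]: Standby brake controller failed=occurs, Redundant planner faulted=not, Secondary fallback module is inoperative=not, Upper lidar lost=not → at least one input occurs → occurs.
Perception stack unavailable [AND]: Brake actuator fails=occurs, A front camera degraded=occurs → all inputs occur → occurs.
Actuation path lost [AND]: A CAN bus trips=occurs, Perception node stuck=occurs, Reserve wheel-speed sensor is inoperative=occurs, Perception stack unavailable=occurs → all inputs occur → occurs.
Redundant channel lost [OR]: Radar is inoperative=occurs, Lower brake controller 2 failed=occurs, Forward planner 2 trips=occurs → at least one input occurs → occurs.
Planning chain unavailable [OR]: Redundant channel lost=occurs, Aft fallback module 2 stuck=occurs → at least one input occurs → occurs.
Autonomous vehicle fails to stop [AND]: Fallback branch fails=occurs, Actuation path lost=occurs, Planning chain unavailable=occurs, Redundant lidar 2 lost=occurs → all inputs occur → occurs.

Yes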